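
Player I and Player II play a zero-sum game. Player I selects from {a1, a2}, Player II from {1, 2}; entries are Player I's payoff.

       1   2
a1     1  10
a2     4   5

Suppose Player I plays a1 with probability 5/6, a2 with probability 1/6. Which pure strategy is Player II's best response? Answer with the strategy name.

If Player II plays 1, Player I's expected payoff is (5/6)·1 + (1/6)·4 = 3/2.
If Player II plays 2, Player I's expected payoff is (5/6)·10 + (1/6)·5 = 55/6.
Player II minimizes Player I's payoff; the smallest is 3/2, so the best response is 1.

1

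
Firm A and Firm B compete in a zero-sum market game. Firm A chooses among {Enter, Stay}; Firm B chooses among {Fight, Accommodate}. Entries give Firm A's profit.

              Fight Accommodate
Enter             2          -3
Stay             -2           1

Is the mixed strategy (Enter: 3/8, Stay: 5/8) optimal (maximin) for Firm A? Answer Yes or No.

Yes

Against Fight this mix gives (3/8)·2 + (5/8)·(-2) = -1/2.
Against Accommodate this mix gives (3/8)·(-3) + (5/8)·1 = -1/2.
All of Firm B's active replies (Fight, Accommodate) yield -1/2, and no column does worse for Firm A. The mix makes Firm B indifferent and guarantees -1/2, so it is optimal.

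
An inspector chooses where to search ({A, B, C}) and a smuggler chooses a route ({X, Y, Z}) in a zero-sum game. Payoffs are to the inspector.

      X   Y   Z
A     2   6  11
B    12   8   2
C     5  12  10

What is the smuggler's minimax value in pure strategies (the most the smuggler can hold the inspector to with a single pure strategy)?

11

Column maxima: X → 12, Y → 12, Z → 11.
The smallest of these is 11.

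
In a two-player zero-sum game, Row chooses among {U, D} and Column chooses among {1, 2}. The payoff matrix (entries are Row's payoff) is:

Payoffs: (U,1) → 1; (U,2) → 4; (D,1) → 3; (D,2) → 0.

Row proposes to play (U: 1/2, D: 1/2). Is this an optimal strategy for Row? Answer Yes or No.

Yes

Against 1 this mix gives (1/2)·1 + (1/2)·3 = 2.
Against 2 this mix gives (1/2)·4 + (1/2)·0 = 2.
All of Column's active replies (1, 2) yield 2, and no column does worse for Row. The mix makes Column indifferent and guarantees 2, so it is optimal.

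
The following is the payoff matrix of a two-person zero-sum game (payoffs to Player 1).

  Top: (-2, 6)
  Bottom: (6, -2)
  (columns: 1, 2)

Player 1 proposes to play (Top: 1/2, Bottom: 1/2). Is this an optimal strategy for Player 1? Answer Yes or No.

Against 1 this mix gives (1/2)·(-2) + (1/2)·6 = 2.
Against 2 this mix gives (1/2)·6 + (1/2)·(-2) = 2.
All of Player 2's active replies (1, 2) yield 2, and no column does worse for Player 1. The mix makes Player 2 indifferent and guarantees 2, so it is optimal.

Yes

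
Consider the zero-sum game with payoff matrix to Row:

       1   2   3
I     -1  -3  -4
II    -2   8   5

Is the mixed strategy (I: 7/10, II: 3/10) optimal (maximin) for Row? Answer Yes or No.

Yes

Against 1 this mix gives (7/10)·(-1) + (3/10)·(-2) = -13/10.
Against 2 this mix gives (7/10)·(-3) + (3/10)·8 = 3/10.
Against 3 this mix gives (7/10)·(-4) + (3/10)·5 = -13/10.
All of Column's active replies (1, 3) yield -13/10, and no column does worse for Row. The mix makes Column indifferent and guarantees -13/10, so it is optimal.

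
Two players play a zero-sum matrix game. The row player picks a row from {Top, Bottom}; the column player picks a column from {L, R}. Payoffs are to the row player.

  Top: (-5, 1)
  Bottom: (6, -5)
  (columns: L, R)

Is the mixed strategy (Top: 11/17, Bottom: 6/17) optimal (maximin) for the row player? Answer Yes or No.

Yes

Against L this mix gives (11/17)·(-5) + (6/17)·6 = -19/17.
Against R this mix gives (11/17)·1 + (6/17)·(-5) = -19/17.
All of the column player's active replies (L, R) yield -19/17, and no column does worse for the row player. The mix makes the column player indifferent and guarantees -19/17, so it is optimal.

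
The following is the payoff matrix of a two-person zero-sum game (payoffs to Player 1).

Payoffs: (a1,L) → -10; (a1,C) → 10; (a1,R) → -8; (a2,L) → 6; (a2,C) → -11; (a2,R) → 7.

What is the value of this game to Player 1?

-50/37

Row minima: a1 → -10, a2 → -11; maximin = -10.
Column maxima: L → 6, C → 10, R → 7; minimax = 6.
-10 ≠ 6, so there is no saddle point; optimal play is mixed.
R is strictly dominated by L (it gives Player 1 strictly more in every row), so Player 2 never plays it.
On the remaining 2×2 (a1, a2 vs L, C):
Let Player 1 play a1 with probability p. Expected payoff against L: (-10)p + 6(1−p) = −16p + 6; against C: 10p + (-11)(1−p) = 21p − 11.
Setting these equal: −16p + 6 = 21p − 11 ⇒ −37p = -17 ⇒ p = 17/37, and the value is (-16)·(17/37) + 6 = -50/37.
For Player 2: with q = P(L), equating a1's and a2's payoffs gives −20q + 10 = 17q − 11 ⇒ q = 21/37.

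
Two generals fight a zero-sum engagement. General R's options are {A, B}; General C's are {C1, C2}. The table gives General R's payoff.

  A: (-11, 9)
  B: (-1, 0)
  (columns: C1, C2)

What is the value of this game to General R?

Row minima: A → -11, B → -1; maximin = -1.
Column maxima: C1 → -1, C2 → 9; minimax = -1.
Since maximin = minimax = -1, there is a saddle point and the value is -1.

-1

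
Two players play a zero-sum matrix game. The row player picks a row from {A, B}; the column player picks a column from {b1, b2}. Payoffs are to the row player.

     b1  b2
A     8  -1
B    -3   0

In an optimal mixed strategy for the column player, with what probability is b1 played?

1/12

Row minima: A → -1, B → -3; maximin = -1.
Column maxima: b1 → 8, b2 → 0; minimax = 0.
-1 ≠ 0, so there is no saddle point; optimal play is mixed.
Let the row player play A with probability p. Expected payoff against b1: 8p + (-3)(1−p) = 11p − 3; against b2: (-1)p + 0(1−p) = −p.
Setting these equal: 11p − 3 = −p ⇒ 12p = 3 ⇒ p = 1/4, and the value is (11)·(1/4) − 3 = -1/4.
For the column player: with q = P(b1), equating A's and B's payoffs gives 9q − 1 = −3q ⇒ q = 1/12.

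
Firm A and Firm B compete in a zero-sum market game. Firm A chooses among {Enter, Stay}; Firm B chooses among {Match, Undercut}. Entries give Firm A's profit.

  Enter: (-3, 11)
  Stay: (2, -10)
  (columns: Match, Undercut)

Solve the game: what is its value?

-4/13

Row minima: Enter → -3, Stay → -10; maximin = -3.
Column maxima: Match → 2, Undercut → 11; minimax = 2.
-3 ≠ 2, so there is no saddle point; optimal play is mixed.
Let Firm A play Enter with probability p. Expected payoff against Match: (-3)p + 2(1−p) = −5p + 2; against Undercut: 11p + (-10)(1−p) = 21p − 10.
Setting these equal: −5p + 2 = 21p − 10 ⇒ −26p = -12 ⇒ p = 6/13, and the value is (-5)·(6/13) + 2 = -4/13.
For Firm B: with q = P(Match), equating Enter's and Stay's payoffs gives −14q + 11 = 12q − 10 ⇒ q = 21/26.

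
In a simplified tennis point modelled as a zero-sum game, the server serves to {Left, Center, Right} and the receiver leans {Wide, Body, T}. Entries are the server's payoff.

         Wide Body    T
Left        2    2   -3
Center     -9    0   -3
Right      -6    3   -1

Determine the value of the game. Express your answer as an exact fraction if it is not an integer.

Row minima: Left → -3, Center → -9, Right → -6; maximin = -3.
Column maxima: Wide → 2, Body → 3, T → -1; minimax = -1.
-3 ≠ -1, so there is no saddle point; optimal play is mixed.
Center is strictly dominated by Right, so the server never plays it.
Body is strictly dominated by T (it gives the server strictly more in every row), so the receiver never plays it.
On the remaining 2×2 (Left, Right vs Wide, T):
Let the server play Left with probability p. Expected payoff against Wide: 2p + (-6)(1−p) = 8p − 6; against T: (-3)p + (-1)(1−p) = −2p − 1.
Setting these equal: 8p − 6 = −2p − 1 ⇒ 10p = 5 ⇒ p = 1/2, and the value is (8)·(1/2) − 6 = -2.
For the receiver: with q = P(Wide), equating Left's and Right's payoffs gives 5q − 3 = −5q − 1 ⇒ q = 1/5.

-2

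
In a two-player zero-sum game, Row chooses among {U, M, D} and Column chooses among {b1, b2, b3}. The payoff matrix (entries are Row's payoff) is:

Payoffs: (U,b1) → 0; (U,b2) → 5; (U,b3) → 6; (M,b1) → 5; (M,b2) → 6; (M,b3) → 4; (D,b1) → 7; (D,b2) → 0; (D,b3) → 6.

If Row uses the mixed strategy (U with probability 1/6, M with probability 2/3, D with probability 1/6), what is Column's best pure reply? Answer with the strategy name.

If Column plays b1, Row's expected payoff is (1/6)·0 + (2/3)·5 + (1/6)·7 = 9/2.
If Column plays b2, Row's expected payoff is (1/6)·5 + (2/3)·6 + (1/6)·0 = 29/6.
If Column plays b3, Row's expected payoff is (1/6)·6 + (2/3)·4 + (1/6)·6 = 14/3.
Column minimizes Row's payoff; the smallest is 9/2, so the best response is b1.

b1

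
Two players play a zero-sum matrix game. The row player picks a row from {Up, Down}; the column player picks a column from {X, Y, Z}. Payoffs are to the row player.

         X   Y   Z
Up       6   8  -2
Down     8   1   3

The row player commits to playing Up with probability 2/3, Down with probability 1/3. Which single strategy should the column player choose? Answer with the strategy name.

Z

If the column player plays X, the row player's expected payoff is (2/3)·6 + (1/3)·8 = 20/3.
If the column player plays Y, the row player's expected payoff is (2/3)·8 + (1/3)·1 = 17/3.
If the column player plays Z, the row player's expected payoff is (2/3)·(-2) + (1/3)·3 = -1/3.
The column player minimizes the row player's payoff; the smallest is -1/3, so the best response is Z.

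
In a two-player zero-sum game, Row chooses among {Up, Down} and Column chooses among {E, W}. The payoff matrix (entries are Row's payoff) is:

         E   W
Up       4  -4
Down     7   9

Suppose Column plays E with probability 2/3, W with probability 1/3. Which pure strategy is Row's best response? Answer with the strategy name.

Down

Expected payoff of Up: (2/3)·4 + (1/3)·(-4) = 4/3.
Expected payoff of Down: (2/3)·7 + (1/3)·9 = 23/3.
The largest is 23/3, so Row's best response is Down.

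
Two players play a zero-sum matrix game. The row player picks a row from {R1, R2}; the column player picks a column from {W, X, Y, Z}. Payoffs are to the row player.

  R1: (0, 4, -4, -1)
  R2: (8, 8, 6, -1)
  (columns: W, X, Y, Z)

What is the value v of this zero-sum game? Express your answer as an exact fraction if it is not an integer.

-1

Row minima: R1 → -4, R2 → -1; maximin = -1.
Column maxima: W → 8, X → 8, Y → 6, Z → -1; minimax = -1.
Since maximin = minimax = -1, there is a saddle point and the value is -1.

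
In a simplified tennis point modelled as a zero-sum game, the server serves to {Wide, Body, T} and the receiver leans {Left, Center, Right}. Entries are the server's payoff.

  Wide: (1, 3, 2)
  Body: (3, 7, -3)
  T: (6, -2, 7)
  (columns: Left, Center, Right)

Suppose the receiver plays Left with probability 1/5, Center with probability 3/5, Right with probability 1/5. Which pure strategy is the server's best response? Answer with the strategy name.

Body

Expected payoff of Wide: (1/5)·1 + (3/5)·3 + (1/5)·2 = 12/5.
Expected payoff of Body: (1/5)·3 + (3/5)·7 + (1/5)·(-3) = 21/5.
Expected payoff of T: (1/5)·6 + (3/5)·(-2) + (1/5)·7 = 7/5.
The largest is 21/5, so the server's best response is Body.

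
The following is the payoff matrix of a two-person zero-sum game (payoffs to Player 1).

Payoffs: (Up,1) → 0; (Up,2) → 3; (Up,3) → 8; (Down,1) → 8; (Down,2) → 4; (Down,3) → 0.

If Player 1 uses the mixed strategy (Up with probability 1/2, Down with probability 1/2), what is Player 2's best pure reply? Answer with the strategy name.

2

If Player 2 plays 1, Player 1's expected payoff is (1/2)·0 + (1/2)·8 = 4.
If Player 2 plays 2, Player 1's expected payoff is (1/2)·3 + (1/2)·4 = 7/2.
If Player 2 plays 3, Player 1's expected payoff is (1/2)·8 + (1/2)·0 = 4.
Player 2 minimizes Player 1's payoff; the smallest is 7/2, so the best response is 2.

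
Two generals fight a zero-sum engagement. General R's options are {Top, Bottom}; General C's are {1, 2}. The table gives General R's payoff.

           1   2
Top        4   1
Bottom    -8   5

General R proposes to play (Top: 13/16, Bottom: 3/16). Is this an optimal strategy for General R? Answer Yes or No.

Yes

Against 1 this mix gives (13/16)·4 + (3/16)·(-8) = 7/4.
Against 2 this mix gives (13/16)·1 + (3/16)·5 = 7/4.
All of General C's active replies (1, 2) yield 7/4, and no column does worse for General R. The mix makes General C indifferent and guarantees 7/4, so it is optimal.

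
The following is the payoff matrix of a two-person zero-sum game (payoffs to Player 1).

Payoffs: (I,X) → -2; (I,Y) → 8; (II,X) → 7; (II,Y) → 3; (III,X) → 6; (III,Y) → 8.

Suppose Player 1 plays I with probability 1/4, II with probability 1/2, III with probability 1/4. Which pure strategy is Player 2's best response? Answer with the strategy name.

X

If Player 2 plays X, Player 1's expected payoff is (1/4)·(-2) + (1/2)·7 + (1/4)·6 = 9/2.
If Player 2 plays Y, Player 1's expected payoff is (1/4)·8 + (1/2)·3 + (1/4)·8 = 11/2.
Player 2 minimizes Player 1's payoff; the smallest is 9/2, so the best response is X.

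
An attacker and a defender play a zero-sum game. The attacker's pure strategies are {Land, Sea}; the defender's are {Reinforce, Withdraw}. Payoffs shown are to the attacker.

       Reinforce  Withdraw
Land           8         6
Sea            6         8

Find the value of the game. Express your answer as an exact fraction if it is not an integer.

Row minima: Land → 6, Sea → 6; maximin = 6.
Column maxima: Reinforce → 8, Withdraw → 8; minimax = 8.
6 ≠ 8, so there is no saddle point; optimal play is mixed.
Let the attacker play Land with probability p. Expected payoff against Reinforce: 8p + 6(1−p) = 2p + 6; against Withdraw: 6p + 8(1−p) = −2p + 8.
Setting these equal: 2p + 6 = −2p + 8 ⇒ 4p = 2 ⇒ p = 1/2, and the value is (2)·(1/2) + 6 = 7.
For the defender: with q = P(Reinforce), equating Land's and Sea's payoffs gives 2q + 6 = −2q + 8 ⇒ q = 1/2.

7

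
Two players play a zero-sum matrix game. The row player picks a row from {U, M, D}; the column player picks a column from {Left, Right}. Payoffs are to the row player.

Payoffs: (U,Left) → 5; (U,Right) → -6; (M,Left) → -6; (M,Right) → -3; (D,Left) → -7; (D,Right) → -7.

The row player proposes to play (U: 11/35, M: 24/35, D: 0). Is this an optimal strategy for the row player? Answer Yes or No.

No

Against Left this mix gives (11/35)·5 + (24/35)·(-6) = -89/35.
Against Right this mix gives (11/35)·(-6) + (24/35)·(-3) = -138/35.
The column player will play Right, holding the row player to -138/35. Shifting weight toward the row that does better against Right would raise this floor (the equalizing mix achieves -51/14 against both Right and Left), so the proposed strategy is not optimal.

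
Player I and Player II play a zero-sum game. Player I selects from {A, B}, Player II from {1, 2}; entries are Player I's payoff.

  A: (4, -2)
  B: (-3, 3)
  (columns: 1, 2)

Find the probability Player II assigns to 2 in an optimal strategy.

7/12

Row minima: A → -2, B → -3; maximin = -2.
Column maxima: 1 → 4, 2 → 3; minimax = 3.
-2 ≠ 3, so there is no saddle point; optimal play is mixed.
Let Player I play A with probability p. Expected payoff against 1: 4p + (-3)(1−p) = 7p − 3; against 2: (-2)p + 3(1−p) = −5p + 3.
Setting these equal: 7p − 3 = −5p + 3 ⇒ 12p = 6 ⇒ p = 1/2, and the value is (7)·(1/2) − 3 = 1/2.
For Player II: with q = P(1), equating A's and B's payoffs gives 6q − 2 = −6q + 3 ⇒ q = 5/12.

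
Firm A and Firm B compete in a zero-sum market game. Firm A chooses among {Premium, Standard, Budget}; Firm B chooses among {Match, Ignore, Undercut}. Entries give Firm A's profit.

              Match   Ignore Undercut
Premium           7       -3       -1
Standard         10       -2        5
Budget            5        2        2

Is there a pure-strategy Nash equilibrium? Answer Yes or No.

Yes

Row minima: Premium → -3, Standard → -2, Budget → 2; maximin = 2.
Column maxima: Match → 10, Ignore → 2, Undercut → 5; minimax = 2.
maximin = minimax = 2, so a saddle point exists.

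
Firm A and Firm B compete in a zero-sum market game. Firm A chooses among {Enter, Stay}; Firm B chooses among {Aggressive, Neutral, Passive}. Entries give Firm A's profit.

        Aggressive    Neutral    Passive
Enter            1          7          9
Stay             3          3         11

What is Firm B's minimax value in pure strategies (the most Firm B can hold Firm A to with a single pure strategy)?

3

Column maxima: Aggressive → 3, Neutral → 7, Passive → 11.
The smallest of these is 3.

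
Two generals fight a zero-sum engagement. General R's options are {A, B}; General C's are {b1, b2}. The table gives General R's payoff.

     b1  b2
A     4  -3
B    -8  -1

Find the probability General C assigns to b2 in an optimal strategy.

6/7

Row minima: A → -3, B → -8; maximin = -3.
Column maxima: b1 → 4, b2 → -1; minimax = -1.
-3 ≠ -1, so there is no saddle point; optimal play is mixed.
Let General R play A with probability p. Expected payoff against b1: 4p + (-8)(1−p) = 12p − 8; against b2: (-3)p + (-1)(1−p) = −2p − 1.
Setting these equal: 12p − 8 = −2p − 1 ⇒ 14p = 7 ⇒ p = 1/2, and the value is (12)·(1/2) − 8 = -2.
For General C: with q = P(b1), equating A's and B's payoffs gives 7q − 3 = −7q − 1 ⇒ q = 1/7.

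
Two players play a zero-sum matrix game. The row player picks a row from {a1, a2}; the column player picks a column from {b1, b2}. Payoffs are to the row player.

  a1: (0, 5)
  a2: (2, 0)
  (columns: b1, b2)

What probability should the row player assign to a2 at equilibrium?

5/7

Row minima: a1 → 0, a2 → 0; maximin = 0.
Column maxima: b1 → 2, b2 → 5; minimax = 2.
0 ≠ 2, so there is no saddle point; optimal play is mixed.
Let the row player play a1 with probability p. Expected payoff against b1: 0p + 2(1−p) = −2p + 2; against b2: 5p + 0(1−p) = 5p.
Setting these equal: −2p + 2 = 5p ⇒ −7p = -2 ⇒ p = 2/7, and the value is (-2)·(2/7) + 2 = 10/7.
For the column player: with q = P(b1), equating a1's and a2's payoffs gives −5q + 5 = 2q ⇒ q = 5/7.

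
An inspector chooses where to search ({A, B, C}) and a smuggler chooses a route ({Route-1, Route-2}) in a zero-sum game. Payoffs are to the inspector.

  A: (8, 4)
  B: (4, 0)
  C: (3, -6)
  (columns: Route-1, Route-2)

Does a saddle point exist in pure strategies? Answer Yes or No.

Yes

Row minima: A → 4, B → 0, C → -6; maximin = 4.
Column maxima: Route-1 → 8, Route-2 → 4; minimax = 4.
maximin = minimax = 4, so a saddle point exists.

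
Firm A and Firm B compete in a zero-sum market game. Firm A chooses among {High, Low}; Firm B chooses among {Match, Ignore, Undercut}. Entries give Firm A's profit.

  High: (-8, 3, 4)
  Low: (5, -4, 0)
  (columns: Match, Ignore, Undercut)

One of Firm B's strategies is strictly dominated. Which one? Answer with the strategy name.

Ignore holds Firm A's payoff strictly below Undercut in every row: 3 < 4, -4 < 0.
So Undercut is strictly dominated for Firm B.

Undercut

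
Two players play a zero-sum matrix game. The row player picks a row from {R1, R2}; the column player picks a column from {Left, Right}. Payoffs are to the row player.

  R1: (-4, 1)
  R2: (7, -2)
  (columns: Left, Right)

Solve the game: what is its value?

-1/14

Row minima: R1 → -4, R2 → -2; maximin = -2.
Column maxima: Left → 7, Right → 1; minimax = 1.
-2 ≠ 1, so there is no saddle point; optimal play is mixed.
Let the row player play R1 with probability p. Expected payoff against Left: (-4)p + 7(1−p) = −11p + 7; against Right: 1p + (-2)(1−p) = 3p − 2.
Setting these equal: −11p + 7 = 3p − 2 ⇒ −14p = -9 ⇒ p = 9/14, and the value is (-11)·(9/14) + 7 = -1/14.
For the column player: with q = P(Left), equating R1's and R2's payoffs gives −5q + 1 = 9q − 2 ⇒ q = 3/14.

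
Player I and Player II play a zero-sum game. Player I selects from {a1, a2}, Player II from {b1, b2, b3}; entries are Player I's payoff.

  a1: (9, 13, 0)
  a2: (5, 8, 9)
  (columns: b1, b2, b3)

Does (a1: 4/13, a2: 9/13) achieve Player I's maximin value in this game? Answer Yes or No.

Yes

Against b1 this mix gives (4/13)·9 + (9/13)·5 = 81/13.
Against b2 this mix gives (4/13)·13 + (9/13)·8 = 124/13.
Against b3 this mix gives (4/13)·0 + (9/13)·9 = 81/13.
All of Player II's active replies (b1, b3) yield 81/13, and no column does worse for Player I. The mix makes Player II indifferent and guarantees 81/13, so it is optimal.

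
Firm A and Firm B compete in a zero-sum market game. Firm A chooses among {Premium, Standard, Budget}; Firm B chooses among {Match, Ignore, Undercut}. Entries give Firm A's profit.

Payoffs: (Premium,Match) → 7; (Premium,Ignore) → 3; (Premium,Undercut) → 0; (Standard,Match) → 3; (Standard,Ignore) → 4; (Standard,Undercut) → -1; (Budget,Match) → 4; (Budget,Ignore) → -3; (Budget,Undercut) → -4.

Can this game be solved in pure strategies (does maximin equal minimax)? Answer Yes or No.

Row minima: Premium → 0, Standard → -1, Budget → -4; maximin = 0.
Column maxima: Match → 7, Ignore → 4, Undercut → 0; minimax = 0.
maximin = minimax = 0, so a saddle point exists.

Yes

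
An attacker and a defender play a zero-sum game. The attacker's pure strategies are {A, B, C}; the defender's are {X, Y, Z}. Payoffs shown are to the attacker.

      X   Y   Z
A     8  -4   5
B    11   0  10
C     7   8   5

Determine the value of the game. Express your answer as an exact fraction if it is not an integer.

Row minima: A → -4, B → 0, C → 5; maximin = 5.
Column maxima: X → 11, Y → 8, Z → 10; minimax = 8.
5 ≠ 8, so there is no saddle point; optimal play is mixed.
A is strictly dominated by B, so the attacker never plays it.
X is strictly dominated by Z (it gives the attacker strictly more in every row), so the defender never plays it.
On the remaining 2×2 (B, C vs Y, Z):
Let the attacker play B with probability p. Expected payoff against Y: 0p + 8(1−p) = −8p + 8; against Z: 10p + 5(1−p) = 5p + 5.
Setting these equal: −8p + 8 = 5p + 5 ⇒ −13p = -3 ⇒ p = 3/13, and the value is (-8)·(3/13) + 8 = 80/13.
For the defender: with q = P(Y), equating B's and C's payoffs gives −10q + 10 = 3q + 5 ⇒ q = 5/13.

80/13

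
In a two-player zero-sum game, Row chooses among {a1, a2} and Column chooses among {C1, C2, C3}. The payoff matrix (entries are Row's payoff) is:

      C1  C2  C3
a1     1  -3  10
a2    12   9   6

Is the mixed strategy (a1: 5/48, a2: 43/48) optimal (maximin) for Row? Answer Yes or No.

No

Against C1 this mix gives (5/48)·1 + (43/48)·12 = 521/48.
Against C2 this mix gives (5/48)·(-3) + (43/48)·9 = 31/4.
Against C3 this mix gives (5/48)·10 + (43/48)·6 = 77/12.
Column will play C3, holding Row to 77/12. Shifting weight toward the row that does better against C3 would raise this floor (the equalizing mix achieves 27/4 against both C3 and C2), so the proposed strategy is not optimal.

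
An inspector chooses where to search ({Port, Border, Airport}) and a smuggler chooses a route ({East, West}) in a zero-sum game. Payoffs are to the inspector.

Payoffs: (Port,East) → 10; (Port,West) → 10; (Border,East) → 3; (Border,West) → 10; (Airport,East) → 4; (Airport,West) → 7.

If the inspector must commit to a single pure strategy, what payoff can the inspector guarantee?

10

Row minima: Port → 10, Border → 3, Airport → 4.
The best of these is 10.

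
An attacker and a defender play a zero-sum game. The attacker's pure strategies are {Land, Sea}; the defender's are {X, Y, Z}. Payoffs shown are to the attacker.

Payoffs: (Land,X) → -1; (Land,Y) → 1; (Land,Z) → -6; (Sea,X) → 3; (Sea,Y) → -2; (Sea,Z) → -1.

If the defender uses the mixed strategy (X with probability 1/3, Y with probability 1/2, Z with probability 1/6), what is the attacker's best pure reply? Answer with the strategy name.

Sea

Expected payoff of Land: (1/3)·(-1) + (1/2)·1 + (1/6)·(-6) = -5/6.
Expected payoff of Sea: (1/3)·3 + (1/2)·(-2) + (1/6)·(-1) = -1/6.
The largest is -1/6, so the attacker's best response is Sea.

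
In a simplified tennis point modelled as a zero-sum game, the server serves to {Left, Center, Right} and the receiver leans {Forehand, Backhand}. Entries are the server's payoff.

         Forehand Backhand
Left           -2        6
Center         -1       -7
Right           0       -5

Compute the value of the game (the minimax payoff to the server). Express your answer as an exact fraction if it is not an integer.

-10/13

Row minima: Left → -2, Center → -7, Right → -5; maximin = -2.
Column maxima: Forehand → 0, Backhand → 6; minimax = 0.
-2 ≠ 0, so there is no saddle point; optimal play is mixed.
Center is strictly dominated by Right, so the server never plays it.
On the remaining 2×2 (Left, Right vs Forehand, Backhand):
Let the server play Left with probability p. Expected payoff against Forehand: (-2)p + 0(1−p) = −2p; against Backhand: 6p + (-5)(1−p) = 11p − 5.
Setting these equal: −2p = 11p − 5 ⇒ −13p = -5 ⇒ p = 5/13, and the value is (-2)·(5/13) = -10/13.
For the receiver: with q = P(Forehand), equating Left's and Right's payoffs gives −8q + 6 = 5q − 5 ⇒ q = 11/13.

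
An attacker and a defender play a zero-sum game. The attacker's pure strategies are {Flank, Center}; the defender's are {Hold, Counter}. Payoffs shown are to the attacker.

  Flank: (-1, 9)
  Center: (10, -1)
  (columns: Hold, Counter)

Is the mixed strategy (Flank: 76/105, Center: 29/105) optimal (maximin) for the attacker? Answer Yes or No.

No

Against Hold this mix gives (76/105)·(-1) + (29/105)·10 = 214/105.
Against Counter this mix gives (76/105)·9 + (29/105)·(-1) = 131/21.
The defender will play Hold, holding the attacker to 214/105. Shifting weight toward the row that does better against Hold would raise this floor (the equalizing mix achieves 89/21 against both Hold and Counter), so the proposed strategy is not optimal.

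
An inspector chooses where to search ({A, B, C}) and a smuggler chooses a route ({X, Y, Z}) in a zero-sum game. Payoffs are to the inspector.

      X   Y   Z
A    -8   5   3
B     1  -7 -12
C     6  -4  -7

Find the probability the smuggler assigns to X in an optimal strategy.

Row minima: A → -8, B → -12, C → -7; maximin = -7.
Column maxima: X → 6, Y → 5, Z → 3; minimax = 3.
-7 ≠ 3, so there is no saddle point; optimal play is mixed.
B is strictly dominated by C, so the inspector never plays it.
Y is strictly dominated by Z (it gives the inspector strictly more in every row), so the smuggler never plays it.
On the remaining 2×2 (A, C vs X, Z):
Let the inspector play A with probability p. Expected payoff against X: (-8)p + 6(1−p) = −14p + 6; against Z: 3p + (-7)(1−p) = 10p − 7.
Setting these equal: −14p + 6 = 10p − 7 ⇒ −24p = -13 ⇒ p = 13/24, and the value is (-14)·(13/24) + 6 = -19/12.
For the smuggler: with q = P(X), equating A's and C's payoffs gives −11q + 3 = 13q − 7 ⇒ q = 5/12.

5/12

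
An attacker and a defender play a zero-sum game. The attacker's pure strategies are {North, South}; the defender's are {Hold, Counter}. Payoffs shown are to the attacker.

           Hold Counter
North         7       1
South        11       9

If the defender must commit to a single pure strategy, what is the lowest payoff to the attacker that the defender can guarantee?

Column maxima: Hold → 11, Counter → 9.
The smallest of these is 9.

9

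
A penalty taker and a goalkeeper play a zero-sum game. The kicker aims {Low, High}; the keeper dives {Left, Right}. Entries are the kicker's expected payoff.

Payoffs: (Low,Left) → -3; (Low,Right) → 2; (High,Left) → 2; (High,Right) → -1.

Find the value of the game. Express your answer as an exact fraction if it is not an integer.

Row minima: Low → -3, High → -1; maximin = -1.
Column maxima: Left → 2, Right → 2; minimax = 2.
-1 ≠ 2, so there is no saddle point; optimal play is mixed.
Let the kicker play Low with probability p. Expected payoff against Left: (-3)p + 2(1−p) = −5p + 2; against Right: 2p + (-1)(1−p) = 3p − 1.
Setting these equal: −5p + 2 = 3p − 1 ⇒ −8p = -3 ⇒ p = 3/8, and the value is (-5)·(3/8) + 2 = 1/8.
For the keeper: with q = P(Left), equating Low's and High's payoffs gives −5q + 2 = 3q − 1 ⇒ q = 3/8.

1/8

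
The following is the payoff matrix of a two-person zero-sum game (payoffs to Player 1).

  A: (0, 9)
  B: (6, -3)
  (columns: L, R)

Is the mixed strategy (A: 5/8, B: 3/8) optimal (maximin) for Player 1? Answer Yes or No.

Against L this mix gives (5/8)·0 + (3/8)·6 = 9/4.
Against R this mix gives (5/8)·9 + (3/8)·(-3) = 9/2.
Player 2 will play L, holding Player 1 to 9/4. Shifting weight toward the row that does better against L would raise this floor (the equalizing mix achieves 3 against both L and R), so the proposed strategy is not optimal.

No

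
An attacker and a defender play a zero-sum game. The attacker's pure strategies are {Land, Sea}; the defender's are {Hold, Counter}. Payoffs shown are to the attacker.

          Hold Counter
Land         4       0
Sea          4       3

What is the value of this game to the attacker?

Row minima: Land → 0, Sea → 3; maximin = 3.
Column maxima: Hold → 4, Counter → 3; minimax = 3.
Since maximin = minimax = 3, there is a saddle point and the value is 3.

3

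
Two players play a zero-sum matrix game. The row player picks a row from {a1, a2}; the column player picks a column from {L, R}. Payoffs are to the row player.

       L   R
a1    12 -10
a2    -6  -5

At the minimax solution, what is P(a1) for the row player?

1/23

Row minima: a1 → -10, a2 → -6; maximin = -6.
Column maxima: L → 12, R → -5; minimax = -5.
-6 ≠ -5, so there is no saddle point; optimal play is mixed.
Let the row player play a1 with probability p. Expected payoff against L: 12p + (-6)(1−p) = 18p − 6; against R: (-10)p + (-5)(1−p) = −5p − 5.
Setting these equal: 18p − 6 = −5p − 5 ⇒ 23p = 1 ⇒ p = 1/23, and the value is (18)·(1/23) − 6 = -120/23.
For the column player: with q = P(L), equating a1's and a2's payoffs gives 22q − 10 = −q − 5 ⇒ q = 5/23.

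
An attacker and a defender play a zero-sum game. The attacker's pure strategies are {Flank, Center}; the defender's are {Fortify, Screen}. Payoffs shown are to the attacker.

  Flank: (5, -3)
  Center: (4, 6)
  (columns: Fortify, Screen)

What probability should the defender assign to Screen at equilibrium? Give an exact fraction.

1/10

Row minima: Flank → -3, Center → 4; maximin = 4.
Column maxima: Fortify → 5, Screen → 6; minimax = 5.
4 ≠ 5, so there is no saddle point; optimal play is mixed.
Let the attacker play Flank with probability p. Expected payoff against Fortify: 5p + 4(1−p) = p + 4; against Screen: (-3)p + 6(1−p) = −9p + 6.
Setting these equal: p + 4 = −9p + 6 ⇒ 10p = 2 ⇒ p = 1/5, and the value is (1)·(1/5) + 4 = 21/5.
For the defender: with q = P(Fortify), equating Flank's and Center's payoffs gives 8q − 3 = −2q + 6 ⇒ q = 9/10.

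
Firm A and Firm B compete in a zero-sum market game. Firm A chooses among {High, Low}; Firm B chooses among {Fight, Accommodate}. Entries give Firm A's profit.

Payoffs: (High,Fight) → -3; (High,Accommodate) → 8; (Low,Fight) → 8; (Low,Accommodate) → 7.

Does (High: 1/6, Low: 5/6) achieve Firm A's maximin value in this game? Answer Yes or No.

Against Fight this mix gives (1/6)·(-3) + (5/6)·8 = 37/6.
Against Accommodate this mix gives (1/6)·8 + (5/6)·7 = 43/6.
Firm B will play Fight, holding Firm A to 37/6. Shifting weight toward the row that does better against Fight would raise this floor (the equalizing mix achieves 85/12 against both Fight and Accommodate), so the proposed strategy is not optimal.

No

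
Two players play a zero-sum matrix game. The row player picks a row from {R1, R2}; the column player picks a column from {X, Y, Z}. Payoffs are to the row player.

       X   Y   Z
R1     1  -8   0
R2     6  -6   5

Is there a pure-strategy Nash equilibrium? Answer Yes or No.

Row minima: R1 → -8, R2 → -6; maximin = -6.
Column maxima: X → 6, Y → -6, Z → 5; minimax = -6.
maximin = minimax = -6, so a saddle point exists.

Yes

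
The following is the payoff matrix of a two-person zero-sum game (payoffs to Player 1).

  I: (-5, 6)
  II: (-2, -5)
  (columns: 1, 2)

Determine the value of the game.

-37/14

Row minima: I → -5, II → -5; maximin = -5.
Column maxima: 1 → -2, 2 → 6; minimax = -2.
-5 ≠ -2, so there is no saddle point; optimal play is mixed.
Let Player 1 play I with probability p. Expected payoff against 1: (-5)p + (-2)(1−p) = −3p − 2; against 2: 6p + (-5)(1−p) = 11p − 5.
Setting these equal: −3p − 2 = 11p − 5 ⇒ −14p = -3 ⇒ p = 3/14, and the value is (-3)·(3/14) − 2 = -37/14.
For Player 2: with q = P(1), equating I's and II's payoffs gives −11q + 6 = 3q − 5 ⇒ q = 11/14.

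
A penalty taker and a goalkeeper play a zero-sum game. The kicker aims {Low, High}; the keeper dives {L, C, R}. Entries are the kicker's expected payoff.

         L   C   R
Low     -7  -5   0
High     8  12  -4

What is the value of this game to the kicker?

Row minima: Low → -7, High → -4; maximin = -4.
Column maxima: L → 8, C → 12, R → 0; minimax = 0.
-4 ≠ 0, so there is no saddle point; optimal play is mixed.
C is strictly dominated by L (it gives the kicker strictly more in every row), so the keeper never plays it.
On the remaining 2×2 (Low, High vs L, R):
Let the kicker play Low with probability p. Expected payoff against L: (-7)p + 8(1−p) = −15p + 8; against R: 0p + (-4)(1−p) = 4p − 4.
Setting these equal: −15p + 8 = 4p − 4 ⇒ −19p = -12 ⇒ p = 12/19, and the value is (-15)·(12/19) + 8 = -28/19.
For the keeper: with q = P(L), equating Low's and High's payoffs gives −7q = 12q − 4 ⇒ q = 4/19.

-28/19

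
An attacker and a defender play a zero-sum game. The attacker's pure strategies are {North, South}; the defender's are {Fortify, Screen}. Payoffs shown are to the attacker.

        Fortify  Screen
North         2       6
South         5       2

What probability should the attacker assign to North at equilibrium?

Row minima: North → 2, South → 2; maximin = 2.
Column maxima: Fortify → 5, Screen → 6; minimax = 5.
2 ≠ 5, so there is no saddle point; optimal play is mixed.
Let the attacker play North with probability p. Expected payoff against Fortify: 2p + 5(1−p) = −3p + 5; against Screen: 6p + 2(1−p) = 4p + 2.
Setting these equal: −3p + 5 = 4p + 2 ⇒ −7p = -3 ⇒ p = 3/7, and the value is (-3)·(3/7) + 5 = 26/7.
For the defender: with q = P(Fortify), equating North's and South's payoffs gives −4q + 6 = 3q + 2 ⇒ q = 4/7.

3/7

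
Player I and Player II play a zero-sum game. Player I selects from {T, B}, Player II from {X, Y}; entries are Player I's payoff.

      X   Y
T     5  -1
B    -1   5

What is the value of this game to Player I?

2

Row minima: T → -1, B → -1; maximin = -1.
Column maxima: X → 5, Y → 5; minimax = 5.
-1 ≠ 5, so there is no saddle point; optimal play is mixed.
Let Player I play T with probability p. Expected payoff against X: 5p + (-1)(1−p) = 6p − 1; against Y: (-1)p + 5(1−p) = −6p + 5.
Setting these equal: 6p − 1 = −6p + 5 ⇒ 12p = 6 ⇒ p = 1/2, and the value is (6)·(1/2) − 1 = 2.
For Player II: with q = P(X), equating T's and B's payoffs gives 6q − 1 = −6q + 5 ⇒ q = 1/2.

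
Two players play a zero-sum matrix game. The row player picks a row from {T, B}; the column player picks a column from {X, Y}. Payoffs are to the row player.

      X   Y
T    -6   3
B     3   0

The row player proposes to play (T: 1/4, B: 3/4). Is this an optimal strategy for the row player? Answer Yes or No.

Against X this mix gives (1/4)·(-6) + (3/4)·3 = 3/4.
Against Y this mix gives (1/4)·3 + (3/4)·0 = 3/4.
All of the column player's active replies (X, Y) yield 3/4, and no column does worse for the row player. The mix makes the column player indifferent and guarantees 3/4, so it is optimal.

Yes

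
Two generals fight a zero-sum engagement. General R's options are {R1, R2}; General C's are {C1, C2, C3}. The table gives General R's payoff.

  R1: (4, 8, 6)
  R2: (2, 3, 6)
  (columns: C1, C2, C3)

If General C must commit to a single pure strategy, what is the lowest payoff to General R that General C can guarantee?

Column maxima: C1 → 4, C2 → 8, C3 → 6.
The smallest of these is 4.

4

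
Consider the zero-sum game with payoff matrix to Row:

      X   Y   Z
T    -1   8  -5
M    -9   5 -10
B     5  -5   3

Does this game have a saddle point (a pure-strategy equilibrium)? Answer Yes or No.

Row minima: T → -5, M → -10, B → -5; maximin = -5.
Column maxima: X → 5, Y → 8, Z → 3; minimax = 3.
-5 ≠ 3, so no pure-strategy equilibrium exists.

No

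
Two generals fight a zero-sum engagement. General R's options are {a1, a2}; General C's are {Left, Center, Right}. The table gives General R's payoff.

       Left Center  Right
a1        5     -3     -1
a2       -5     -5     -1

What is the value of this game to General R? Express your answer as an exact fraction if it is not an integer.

Row minima: a1 → -3, a2 → -5; maximin = -3.
Column maxima: Left → 5, Center → -3, Right → -1; minimax = -3.
Since maximin = minimax = -3, there is a saddle point and the value is -3.

-3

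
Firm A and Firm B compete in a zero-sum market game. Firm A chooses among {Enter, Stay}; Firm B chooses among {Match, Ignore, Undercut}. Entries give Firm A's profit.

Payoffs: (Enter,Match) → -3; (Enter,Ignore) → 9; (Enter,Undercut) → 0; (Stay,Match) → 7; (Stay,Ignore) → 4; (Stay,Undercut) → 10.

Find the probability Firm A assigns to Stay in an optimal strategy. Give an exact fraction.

4/5

Row minima: Enter → -3, Stay → 4; maximin = 4.
Column maxima: Match → 7, Ignore → 9, Undercut → 10; minimax = 7.
4 ≠ 7, so there is no saddle point; optimal play is mixed.
Undercut is strictly dominated by Match (it gives Firm A strictly more in every row), so Firm B never plays it.
On the remaining 2×2 (Enter, Stay vs Match, Ignore):
Let Firm A play Enter with probability p. Expected payoff against Match: (-3)p + 7(1−p) = −10p + 7; against Ignore: 9p + 4(1−p) = 5p + 4.
Setting these equal: −10p + 7 = 5p + 4 ⇒ −15p = -3 ⇒ p = 1/5, and the value is (-10)·(1/5) + 7 = 5.
For Firm B: with q = P(Match), equating Enter's and Stay's payoffs gives −12q + 9 = 3q + 4 ⇒ q = 1/3.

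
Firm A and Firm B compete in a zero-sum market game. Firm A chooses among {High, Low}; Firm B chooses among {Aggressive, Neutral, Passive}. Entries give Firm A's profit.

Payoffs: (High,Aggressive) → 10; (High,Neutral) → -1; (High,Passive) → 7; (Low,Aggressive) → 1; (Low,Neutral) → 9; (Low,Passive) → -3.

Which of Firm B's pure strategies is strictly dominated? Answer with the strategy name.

Aggressive

Passive holds Firm A's payoff strictly below Aggressive in every row: 7 < 10, -3 < 1.
So Aggressive is strictly dominated for Firm B.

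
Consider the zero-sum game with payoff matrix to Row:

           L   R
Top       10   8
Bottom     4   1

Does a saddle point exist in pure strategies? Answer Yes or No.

Row minima: Top → 8, Bottom → 1; maximin = 8.
Column maxima: L → 10, R → 8; minimax = 8.
maximin = minimax = 8, so a saddle point exists.

Yes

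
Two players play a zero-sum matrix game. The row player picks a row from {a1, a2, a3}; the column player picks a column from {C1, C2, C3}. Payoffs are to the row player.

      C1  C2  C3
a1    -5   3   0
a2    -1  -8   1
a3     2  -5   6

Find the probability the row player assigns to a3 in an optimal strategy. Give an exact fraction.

8/15

Row minima: a1 → -5, a2 → -8, a3 → -5; maximin = -5.
Column maxima: C1 → 2, C2 → 3, C3 → 6; minimax = 2.
-5 ≠ 2, so there is no saddle point; optimal play is mixed.
a2 is strictly dominated by a3, so the row player never plays it.
C3 is strictly dominated by C1 (it gives the row player strictly more in every row), so the column player never plays it.
On the remaining 2×2 (a1, a3 vs C1, C2):
Let the row player play a1 with probability p. Expected payoff against C1: (-5)p + 2(1−p) = −7p + 2; against C2: 3p + (-5)(1−p) = 8p − 5.
Setting these equal: −7p + 2 = 8p − 5 ⇒ −15p = -7 ⇒ p = 7/15, and the value is (-7)·(7/15) + 2 = -19/15.
For the column player: with q = P(C1), equating a1's and a3's payoffs gives −8q + 3 = 7q − 5 ⇒ q = 8/15.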